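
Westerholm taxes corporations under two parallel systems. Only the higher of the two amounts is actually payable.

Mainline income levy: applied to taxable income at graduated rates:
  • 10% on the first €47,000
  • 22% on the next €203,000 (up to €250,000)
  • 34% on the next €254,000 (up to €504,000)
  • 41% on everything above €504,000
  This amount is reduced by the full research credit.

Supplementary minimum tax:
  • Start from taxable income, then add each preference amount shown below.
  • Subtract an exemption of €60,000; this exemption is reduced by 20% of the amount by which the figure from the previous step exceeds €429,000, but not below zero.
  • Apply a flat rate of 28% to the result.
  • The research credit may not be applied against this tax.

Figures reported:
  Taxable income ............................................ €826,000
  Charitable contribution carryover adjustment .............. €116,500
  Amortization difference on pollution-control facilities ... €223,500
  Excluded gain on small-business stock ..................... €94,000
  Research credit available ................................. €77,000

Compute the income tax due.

Mainline income levy:
  €47,000 × 10% = €4,700
  €203,000 × 22% = €44,660
  €254,000 × 34% = €86,360
  €322,000 × 41% = €132,020
  → €267,740
  Less research credit €77,000 → €190,740

Supplementary minimum tax:
  Adjusted income: €826,000 + €116,500 + €223,500 + €94,000 = €1,260,000
  Exemption: 20% × (€1,260,000 − €429,000) = €166,200 ≥ €60,000, so the exemption is fully phased out
  Base: €1,260,000 − €0 = €1,260,000
  €1,260,000 × 28% = €352,800

€352,800 > €190,740, so the supplementary minimum tax is the binding amount.

€352,800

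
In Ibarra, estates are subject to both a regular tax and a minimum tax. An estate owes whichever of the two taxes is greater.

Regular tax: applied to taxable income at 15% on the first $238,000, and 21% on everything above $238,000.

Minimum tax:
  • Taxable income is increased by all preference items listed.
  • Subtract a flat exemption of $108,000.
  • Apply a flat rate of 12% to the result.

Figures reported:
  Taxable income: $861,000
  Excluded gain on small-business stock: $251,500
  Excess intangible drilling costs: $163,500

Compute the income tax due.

$166,530

Minimum tax:
  Adjusted income: $861,000 + $251,500 + $163,500 = $1,276,000
  Less exemption $108,000 → base $1,168,000
  $1,168,000 × 12% = $140,160

Regular tax:
  $238,000 × 15% = $35,700
  $623,000 × 21% = $130,830
  → $166,530

$166,530 > $140,160, so the regular tax governs.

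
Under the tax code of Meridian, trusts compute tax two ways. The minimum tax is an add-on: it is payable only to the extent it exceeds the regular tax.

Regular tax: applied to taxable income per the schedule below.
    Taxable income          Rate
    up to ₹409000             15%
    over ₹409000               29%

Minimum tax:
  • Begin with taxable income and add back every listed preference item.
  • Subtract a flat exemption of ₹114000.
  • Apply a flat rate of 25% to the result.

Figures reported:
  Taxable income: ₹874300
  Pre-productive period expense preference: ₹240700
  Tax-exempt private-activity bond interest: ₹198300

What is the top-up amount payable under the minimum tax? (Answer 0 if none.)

Regular tax:
  ₹409000 × 15% = ₹61350
  ₹465300 × 29% = ₹134937
  → ₹196287

Minimum tax:
  Adjusted income: ₹874300 + ₹240700 + ₹198300 = ₹1313300
  Less exemption ₹114000 → base ₹1199300
  ₹1199300 × 25% = ₹299825

Excess of minimum tax over regular tax: ₹299825 − ₹196287 = ₹103538.

₹103538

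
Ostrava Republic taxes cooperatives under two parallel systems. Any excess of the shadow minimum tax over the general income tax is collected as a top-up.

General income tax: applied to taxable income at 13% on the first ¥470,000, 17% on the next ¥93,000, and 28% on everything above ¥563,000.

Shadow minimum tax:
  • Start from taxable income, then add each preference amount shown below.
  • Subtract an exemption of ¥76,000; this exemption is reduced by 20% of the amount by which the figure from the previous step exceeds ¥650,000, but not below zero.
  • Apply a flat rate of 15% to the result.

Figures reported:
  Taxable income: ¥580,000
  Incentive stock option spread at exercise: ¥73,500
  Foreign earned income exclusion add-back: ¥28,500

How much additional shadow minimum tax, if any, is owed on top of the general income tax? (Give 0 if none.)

Shadow minimum tax:
  Adjusted income: ¥580,000 + ¥73,500 + ¥28,500 = ¥682,000
  Exemption: ¥76,000 − 20% × (¥682,000 − ¥650,000) = ¥76,000 − ¥6,400 = ¥69,600
  Base: ¥682,000 − ¥69,600 = ¥612,400
  ¥612,400 × 15% = ¥91,860

General income tax:
  ¥470,000 × 13% = ¥61,100
  ¥93,000 × 17% = ¥15,810
  ¥17,000 × 28% = ¥4,760
  → ¥81,670

Excess of shadow minimum tax over general income tax: ¥91,860 − ¥81,670 = ¥10,190.

¥10,190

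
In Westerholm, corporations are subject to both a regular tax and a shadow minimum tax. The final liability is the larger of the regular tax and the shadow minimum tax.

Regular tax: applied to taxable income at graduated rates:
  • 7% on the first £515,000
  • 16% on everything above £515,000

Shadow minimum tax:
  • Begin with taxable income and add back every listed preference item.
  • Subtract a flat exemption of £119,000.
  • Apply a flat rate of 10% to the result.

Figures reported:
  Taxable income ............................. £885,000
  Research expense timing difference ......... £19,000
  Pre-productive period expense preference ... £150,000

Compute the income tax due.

Regular tax:
  £515,000 × 7% = £36,050
  £370,000 × 16% = £59,200
  → £95,250

Shadow minimum tax:
  Adjusted income: £885,000 + £19,000 + £150,000 = £1,054,000
  Less exemption £119,000 → base £935,000
  £935,000 × 10% = £93,500

£95,250 > £93,500, so the regular tax governs.

£95,250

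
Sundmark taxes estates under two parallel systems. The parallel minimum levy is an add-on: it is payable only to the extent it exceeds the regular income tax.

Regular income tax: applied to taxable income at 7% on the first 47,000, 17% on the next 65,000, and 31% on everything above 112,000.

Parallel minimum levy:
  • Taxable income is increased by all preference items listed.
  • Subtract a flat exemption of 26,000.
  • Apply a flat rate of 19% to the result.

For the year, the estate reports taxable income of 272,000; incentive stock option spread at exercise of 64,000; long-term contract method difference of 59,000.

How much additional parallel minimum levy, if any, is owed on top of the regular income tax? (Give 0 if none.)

6,170

Regular income tax:
  47,000 × 7% = 3,290
  65,000 × 17% = 11,050
  160,000 × 31% = 49,600
  → 63,940

Parallel minimum levy:
  Adjusted income: 272,000 + 64,000 + 59,000 = 395,000
  Less exemption 26,000 → base 369,000
  369,000 × 19% = 70,110

Excess of parallel minimum levy over regular income tax: 70,110 − 63,940 = 6,170.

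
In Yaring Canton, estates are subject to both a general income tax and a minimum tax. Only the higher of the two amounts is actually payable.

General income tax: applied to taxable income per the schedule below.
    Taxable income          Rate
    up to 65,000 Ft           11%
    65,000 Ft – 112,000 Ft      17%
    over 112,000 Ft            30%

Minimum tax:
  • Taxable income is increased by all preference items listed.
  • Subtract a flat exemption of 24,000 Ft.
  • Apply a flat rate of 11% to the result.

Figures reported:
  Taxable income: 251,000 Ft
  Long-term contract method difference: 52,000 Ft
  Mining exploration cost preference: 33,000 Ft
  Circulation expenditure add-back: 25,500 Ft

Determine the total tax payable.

56,840 Ft

Minimum tax:
  Adjusted income: 251,000 Ft + 52,000 Ft + 33,000 Ft + 25,500 Ft = 361,500 Ft
  Less exemption 24,000 Ft → base 337,500 Ft
  337,500 Ft × 11% = 37,125 Ft

General income tax:
  65,000 Ft × 11% = 7,150 Ft
  47,000 Ft × 17% = 7,990 Ft
  139,000 Ft × 30% = 41,700 Ft
  → 56,840 Ft

56,840 Ft > 37,125 Ft, so the general income tax governs.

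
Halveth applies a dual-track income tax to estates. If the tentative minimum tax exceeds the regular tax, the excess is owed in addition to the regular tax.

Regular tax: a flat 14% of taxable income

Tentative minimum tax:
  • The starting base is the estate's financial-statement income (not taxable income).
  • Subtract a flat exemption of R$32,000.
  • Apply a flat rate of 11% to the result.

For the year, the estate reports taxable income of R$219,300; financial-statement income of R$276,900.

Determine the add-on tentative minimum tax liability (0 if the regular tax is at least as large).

Regular tax:
  R$219,300 × 14% = R$30,702

Tentative minimum tax:
  Base (financial-statement income): R$276,900
  Less exemption R$32,000 → base R$244,900
  R$244,900 × 11% = R$26,939

R$26,939 ≤ R$30,702, so no add-on is due.

R$0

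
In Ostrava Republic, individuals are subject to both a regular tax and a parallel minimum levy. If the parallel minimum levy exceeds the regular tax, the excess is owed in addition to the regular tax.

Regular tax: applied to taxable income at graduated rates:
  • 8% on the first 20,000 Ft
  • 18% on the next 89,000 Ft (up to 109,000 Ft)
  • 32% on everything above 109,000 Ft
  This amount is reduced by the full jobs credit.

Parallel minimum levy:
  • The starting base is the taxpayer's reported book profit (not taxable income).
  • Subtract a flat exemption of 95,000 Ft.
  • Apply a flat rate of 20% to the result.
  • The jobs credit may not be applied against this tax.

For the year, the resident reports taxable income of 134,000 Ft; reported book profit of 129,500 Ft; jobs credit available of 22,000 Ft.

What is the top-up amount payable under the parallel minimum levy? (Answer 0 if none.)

3,280 Ft

Parallel minimum levy:
  Base (reported book profit): 129,500 Ft
  Less exemption 95,000 Ft → base 34,500 Ft
  34,500 Ft × 20% = 6,900 Ft

Regular tax:
  20,000 Ft × 8% = 1,600 Ft
  89,000 Ft × 18% = 16,020 Ft
  25,000 Ft × 32% = 8,000 Ft
  → 25,620 Ft
  Less jobs credit 22,000 Ft → 3,620 Ft

Excess of parallel minimum levy over regular tax: 6,900 Ft − 3,620 Ft = 3,280 Ft.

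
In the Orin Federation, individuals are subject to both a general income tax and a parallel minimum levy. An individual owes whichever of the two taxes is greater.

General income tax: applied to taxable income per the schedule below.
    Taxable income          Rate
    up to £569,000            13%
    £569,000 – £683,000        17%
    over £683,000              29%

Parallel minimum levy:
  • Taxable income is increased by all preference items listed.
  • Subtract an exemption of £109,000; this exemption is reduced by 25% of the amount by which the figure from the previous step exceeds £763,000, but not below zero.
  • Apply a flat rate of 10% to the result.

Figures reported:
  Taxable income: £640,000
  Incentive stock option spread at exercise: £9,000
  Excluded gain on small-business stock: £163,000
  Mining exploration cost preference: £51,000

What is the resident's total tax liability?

Parallel minimum levy:
  Adjusted income: £640,000 + £9,000 + £163,000 + £51,000 = £863,000
  Exemption: £109,000 − 25% × (£863,000 − £763,000) = £109,000 − £25,000 = £84,000
  Base: £863,000 − £84,000 = £779,000
  £779,000 × 10% = £77,900

General income tax:
  £569,000 × 13% = £73,970
  £71,000 × 17% = £12,070
  → £86,040

£86,040 > £77,900, so the general income tax governs.

£86,040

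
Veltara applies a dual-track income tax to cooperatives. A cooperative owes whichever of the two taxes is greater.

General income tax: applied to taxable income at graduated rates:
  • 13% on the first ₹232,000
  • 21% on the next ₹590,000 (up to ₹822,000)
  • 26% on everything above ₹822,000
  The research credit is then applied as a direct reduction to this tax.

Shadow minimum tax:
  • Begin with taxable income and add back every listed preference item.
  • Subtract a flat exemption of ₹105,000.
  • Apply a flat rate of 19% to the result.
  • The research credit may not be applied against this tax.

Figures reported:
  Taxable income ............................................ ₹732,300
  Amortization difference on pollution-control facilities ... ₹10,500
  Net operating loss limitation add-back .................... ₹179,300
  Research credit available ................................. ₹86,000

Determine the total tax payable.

₹155,249

Shadow minimum tax:
  Adjusted income: ₹732,300 + ₹10,500 + ₹179,300 = ₹922,100
  Less exemption ₹105,000 → base ₹817,100
  ₹817,100 × 19% = ₹155,249

General income tax:
  ₹232,000 × 13% = ₹30,160
  ₹500,300 × 21% = ₹105,063
  → ₹135,223
  Less research credit ₹86,000 → ₹49,223

₹155,249 > ₹49,223, so the shadow minimum tax is the binding amount.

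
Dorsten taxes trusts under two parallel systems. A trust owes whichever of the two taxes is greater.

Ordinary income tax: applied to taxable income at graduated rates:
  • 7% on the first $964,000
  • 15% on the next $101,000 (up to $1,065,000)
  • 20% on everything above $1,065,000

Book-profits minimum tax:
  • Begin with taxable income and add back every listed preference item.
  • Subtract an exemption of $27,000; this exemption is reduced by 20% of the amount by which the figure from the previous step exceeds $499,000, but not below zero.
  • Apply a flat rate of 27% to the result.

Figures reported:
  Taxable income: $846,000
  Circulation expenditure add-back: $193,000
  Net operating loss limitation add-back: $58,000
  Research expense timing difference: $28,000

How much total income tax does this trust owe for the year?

Book-profits minimum tax:
  Adjusted income: $846,000 + $193,000 + $58,000 + $28,000 = $1,125,000
  Exemption: 20% × ($1,125,000 − $499,000) = $125,200 ≥ $27,000, so the exemption is fully phased out
  Base: $1,125,000 − $0 = $1,125,000
  $1,125,000 × 27% = $303,750

Ordinary income tax:
  $846,000 × 7% = $59,220

$303,750 > $59,220, so the book-profits minimum tax is the binding amount.

$303,750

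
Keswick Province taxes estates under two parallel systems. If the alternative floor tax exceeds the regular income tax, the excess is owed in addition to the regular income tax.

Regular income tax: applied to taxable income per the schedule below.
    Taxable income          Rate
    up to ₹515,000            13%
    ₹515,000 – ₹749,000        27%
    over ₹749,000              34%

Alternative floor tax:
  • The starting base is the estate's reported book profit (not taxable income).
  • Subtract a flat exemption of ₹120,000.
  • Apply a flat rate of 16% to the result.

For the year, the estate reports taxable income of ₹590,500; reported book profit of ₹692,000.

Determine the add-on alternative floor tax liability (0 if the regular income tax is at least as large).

₹4,185

Regular income tax:
  ₹515,000 × 13% = ₹66,950
  ₹75,500 × 27% = ₹20,385
  → ₹87,335

Alternative floor tax:
  Base (reported book profit): ₹692,000
  Less exemption ₹120,000 → base ₹572,000
  ₹572,000 × 16% = ₹91,520

Excess of alternative floor tax over regular income tax: ₹91,520 − ₹87,335 = ₹4,185.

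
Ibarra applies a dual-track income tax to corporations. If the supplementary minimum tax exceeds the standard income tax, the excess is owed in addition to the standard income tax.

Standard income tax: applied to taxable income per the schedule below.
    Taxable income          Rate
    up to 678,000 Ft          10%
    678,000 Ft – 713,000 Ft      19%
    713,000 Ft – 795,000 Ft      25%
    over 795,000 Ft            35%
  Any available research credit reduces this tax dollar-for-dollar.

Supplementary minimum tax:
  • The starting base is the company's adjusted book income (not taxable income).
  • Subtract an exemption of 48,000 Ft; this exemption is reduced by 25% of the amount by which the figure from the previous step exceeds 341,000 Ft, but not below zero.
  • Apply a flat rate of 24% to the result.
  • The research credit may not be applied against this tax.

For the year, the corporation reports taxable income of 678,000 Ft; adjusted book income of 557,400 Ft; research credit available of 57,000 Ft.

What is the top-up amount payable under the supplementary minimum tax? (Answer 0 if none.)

Supplementary minimum tax:
  Base (adjusted book income): 557,400 Ft
  Exemption: 25% × (557,400 Ft − 341,000 Ft) = 54,100 Ft ≥ 48,000 Ft, so the exemption is fully phased out
  Base: 557,400 Ft − 0 Ft = 557,400 Ft
  557,400 Ft × 24% = 133,776 Ft

Standard income tax:
  678,000 Ft × 10% = 67,800 Ft
  Less research credit 57,000 Ft → 10,800 Ft

Excess of supplementary minimum tax over standard income tax: 133,776 Ft − 10,800 Ft = 122,976 Ft.

122,976 Ft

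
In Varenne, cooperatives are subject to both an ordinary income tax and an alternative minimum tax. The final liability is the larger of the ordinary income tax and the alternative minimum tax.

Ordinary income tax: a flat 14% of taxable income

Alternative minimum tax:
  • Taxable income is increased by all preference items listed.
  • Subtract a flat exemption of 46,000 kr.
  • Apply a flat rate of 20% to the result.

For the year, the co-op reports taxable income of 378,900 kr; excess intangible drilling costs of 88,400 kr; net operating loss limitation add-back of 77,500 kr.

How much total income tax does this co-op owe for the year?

Alternative minimum tax:
  Adjusted income: 378,900 kr + 88,400 kr + 77,500 kr = 544,800 kr
  Less exemption 46,000 kr → base 498,800 kr
  498,800 kr × 20% = 99,760 kr

Ordinary income tax:
  378,900 kr × 14% = 53,046 kr

99,760 kr > 53,046 kr, so the alternative minimum tax is the binding amount.

99,760 kr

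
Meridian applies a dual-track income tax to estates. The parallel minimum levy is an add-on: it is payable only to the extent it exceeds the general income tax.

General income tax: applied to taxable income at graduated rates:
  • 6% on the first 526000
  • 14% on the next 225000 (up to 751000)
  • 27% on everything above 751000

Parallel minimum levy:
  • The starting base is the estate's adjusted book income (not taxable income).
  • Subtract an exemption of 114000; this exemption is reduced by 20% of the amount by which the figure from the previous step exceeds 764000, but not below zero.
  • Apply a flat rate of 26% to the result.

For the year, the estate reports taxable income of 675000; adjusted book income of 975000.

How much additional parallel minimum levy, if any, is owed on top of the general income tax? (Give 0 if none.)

182412

General income tax:
  526000 × 6% = 31560
  149000 × 14% = 20860
  → 52420

Parallel minimum levy:
  Base (adjusted book income): 975000
  Exemption: 114000 − 20% × (975000 − 764000) = 114000 − 42200 = 71800
  Base: 975000 − 71800 = 903200
  903200 × 26% = 234832

Excess of parallel minimum levy over general income tax: 234832 − 52420 = 182412.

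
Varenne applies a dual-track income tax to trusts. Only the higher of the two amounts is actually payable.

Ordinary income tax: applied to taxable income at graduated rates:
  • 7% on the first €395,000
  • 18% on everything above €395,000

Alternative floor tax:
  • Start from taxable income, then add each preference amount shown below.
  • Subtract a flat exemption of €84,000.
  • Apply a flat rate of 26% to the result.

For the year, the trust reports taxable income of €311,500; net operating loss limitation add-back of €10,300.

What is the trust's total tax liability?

€61,828

Alternative floor tax:
  Adjusted income: €311,500 + €10,300 = €321,800
  Less exemption €84,000 → base €237,800
  €237,800 × 26% = €61,828

Ordinary income tax:
  €311,500 × 7% = €21,805

€61,828 > €21,805, so the alternative floor tax is the binding amount.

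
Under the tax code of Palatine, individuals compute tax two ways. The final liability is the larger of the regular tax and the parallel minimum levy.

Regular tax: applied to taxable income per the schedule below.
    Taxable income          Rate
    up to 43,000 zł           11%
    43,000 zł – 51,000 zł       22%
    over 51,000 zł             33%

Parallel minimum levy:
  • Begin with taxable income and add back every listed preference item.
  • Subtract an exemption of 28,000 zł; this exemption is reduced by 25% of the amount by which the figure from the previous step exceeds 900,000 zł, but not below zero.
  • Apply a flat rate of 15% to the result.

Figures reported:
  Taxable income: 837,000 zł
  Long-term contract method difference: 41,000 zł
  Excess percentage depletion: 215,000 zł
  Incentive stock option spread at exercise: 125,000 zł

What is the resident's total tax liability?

265,870 zł

Regular tax:
  43,000 zł × 11% = 4,730 zł
  8,000 zł × 22% = 1,760 zł
  786,000 zł × 33% = 259,380 zł
  → 265,870 zł

Parallel minimum levy:
  Adjusted income: 837,000 zł + 41,000 zł + 215,000 zł + 125,000 zł = 1,218,000 zł
  Exemption: 25% × (1,218,000 zł − 900,000 zł) = 79,500 zł ≥ 28,000 zł, so the exemption is fully phased out
  Base: 1,218,000 zł − 0 zł = 1,218,000 zł
  1,218,000 zł × 15% = 182,700 zł

265,870 zł > 182,700 zł, so the regular tax governs.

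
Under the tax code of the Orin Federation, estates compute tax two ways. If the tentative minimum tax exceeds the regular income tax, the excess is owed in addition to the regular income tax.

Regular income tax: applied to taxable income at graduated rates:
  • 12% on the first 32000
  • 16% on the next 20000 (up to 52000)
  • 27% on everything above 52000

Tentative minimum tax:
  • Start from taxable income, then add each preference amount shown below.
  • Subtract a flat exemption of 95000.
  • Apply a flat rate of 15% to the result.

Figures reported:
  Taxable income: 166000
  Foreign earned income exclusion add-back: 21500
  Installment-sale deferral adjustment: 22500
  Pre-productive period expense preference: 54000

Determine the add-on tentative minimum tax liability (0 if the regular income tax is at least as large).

Tentative minimum tax:
  Adjusted income: 166000 + 21500 + 22500 + 54000 = 264000
  Less exemption 95000 → base 169000
  169000 × 15% = 25350

Regular income tax:
  32000 × 12% = 3840
  20000 × 16% = 3200
  114000 × 27% = 30780
  → 37820

25350 ≤ 37820, so no add-on is due.

0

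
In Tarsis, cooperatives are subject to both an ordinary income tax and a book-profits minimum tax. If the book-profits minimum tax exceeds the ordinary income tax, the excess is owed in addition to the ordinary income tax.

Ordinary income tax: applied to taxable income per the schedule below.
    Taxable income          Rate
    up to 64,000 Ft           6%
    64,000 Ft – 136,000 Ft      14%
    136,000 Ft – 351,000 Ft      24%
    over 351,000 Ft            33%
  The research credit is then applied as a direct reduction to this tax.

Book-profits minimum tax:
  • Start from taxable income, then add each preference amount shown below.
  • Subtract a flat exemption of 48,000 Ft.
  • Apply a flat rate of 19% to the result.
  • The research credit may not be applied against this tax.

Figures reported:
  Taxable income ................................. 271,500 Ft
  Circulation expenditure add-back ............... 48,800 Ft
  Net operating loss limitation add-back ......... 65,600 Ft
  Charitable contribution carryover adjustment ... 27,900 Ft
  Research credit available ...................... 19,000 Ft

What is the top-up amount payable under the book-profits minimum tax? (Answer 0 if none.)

Ordinary income tax:
  64,000 Ft × 6% = 3,840 Ft
  72,000 Ft × 14% = 10,080 Ft
  135,500 Ft × 24% = 32,520 Ft
  → 46,440 Ft
  Less research credit 19,000 Ft → 27,440 Ft

Book-profits minimum tax:
  Adjusted income: 271,500 Ft + 48,800 Ft + 65,600 Ft + 27,900 Ft = 413,800 Ft
  Less exemption 48,000 Ft → base 365,800 Ft
  365,800 Ft × 19% = 69,502 Ft

Excess of book-profits minimum tax over ordinary income tax: 69,502 Ft − 27,440 Ft = 42,062 Ft.

42,062 Ft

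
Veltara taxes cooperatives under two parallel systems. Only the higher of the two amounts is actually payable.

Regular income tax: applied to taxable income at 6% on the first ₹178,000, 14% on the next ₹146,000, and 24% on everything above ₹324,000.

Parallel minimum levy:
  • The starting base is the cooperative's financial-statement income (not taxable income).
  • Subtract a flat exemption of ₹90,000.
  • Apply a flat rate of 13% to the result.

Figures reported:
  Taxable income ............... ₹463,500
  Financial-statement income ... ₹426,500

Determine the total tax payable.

Parallel minimum levy:
  Base (financial-statement income): ₹426,500
  Less exemption ₹90,000 → base ₹336,500
  ₹336,500 × 13% = ₹43,745

Regular income tax:
  ₹178,000 × 6% = ₹10,680
  ₹146,000 × 14% = ₹20,440
  ₹139,500 × 24% = ₹33,480
  → ₹64,600

₹64,600 > ₹43,745, so the regular income tax governs.

₹64,600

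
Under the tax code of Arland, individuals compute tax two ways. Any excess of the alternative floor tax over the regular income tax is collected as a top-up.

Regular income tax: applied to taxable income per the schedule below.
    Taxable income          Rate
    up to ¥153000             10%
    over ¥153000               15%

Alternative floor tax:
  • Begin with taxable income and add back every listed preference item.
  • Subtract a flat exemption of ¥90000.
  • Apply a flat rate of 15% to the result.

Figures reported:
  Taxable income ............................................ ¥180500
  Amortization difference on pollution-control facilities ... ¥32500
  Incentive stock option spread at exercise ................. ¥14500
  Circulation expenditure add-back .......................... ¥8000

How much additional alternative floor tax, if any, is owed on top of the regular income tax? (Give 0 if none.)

Alternative floor tax:
  Adjusted income: ¥180500 + ¥32500 + ¥14500 + ¥8000 = ¥235500
  Less exemption ¥90000 → base ¥145500
  ¥145500 × 15% = ¥21825

Regular income tax:
  ¥153000 × 10% = ¥15300
  ¥27500 × 15% = ¥4125
  → ¥19425

Excess of alternative floor tax over regular income tax: ¥21825 − ¥19425 = ¥2400.

¥2400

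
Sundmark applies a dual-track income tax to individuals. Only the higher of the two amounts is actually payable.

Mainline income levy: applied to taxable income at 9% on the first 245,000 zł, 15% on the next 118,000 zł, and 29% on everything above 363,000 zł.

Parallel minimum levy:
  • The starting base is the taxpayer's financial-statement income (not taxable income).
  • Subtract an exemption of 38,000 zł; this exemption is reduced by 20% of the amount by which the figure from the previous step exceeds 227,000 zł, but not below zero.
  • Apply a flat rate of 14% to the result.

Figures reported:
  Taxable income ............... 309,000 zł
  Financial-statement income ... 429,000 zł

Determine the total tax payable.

60,060 zł

Mainline income levy:
  245,000 zł × 9% = 22,050 zł
  64,000 zł × 15% = 9,600 zł
  → 31,650 zł

Parallel minimum levy:
  Base (financial-statement income): 429,000 zł
  Exemption: 20% × (429,000 zł − 227,000 zł) = 40,400 zł ≥ 38,000 zł, so the exemption is fully phased out
  Base: 429,000 zł − 0 zł = 429,000 zł
  429,000 zł × 14% = 60,060 zł

60,060 zł > 31,650 zł, so the parallel minimum levy is the binding amount.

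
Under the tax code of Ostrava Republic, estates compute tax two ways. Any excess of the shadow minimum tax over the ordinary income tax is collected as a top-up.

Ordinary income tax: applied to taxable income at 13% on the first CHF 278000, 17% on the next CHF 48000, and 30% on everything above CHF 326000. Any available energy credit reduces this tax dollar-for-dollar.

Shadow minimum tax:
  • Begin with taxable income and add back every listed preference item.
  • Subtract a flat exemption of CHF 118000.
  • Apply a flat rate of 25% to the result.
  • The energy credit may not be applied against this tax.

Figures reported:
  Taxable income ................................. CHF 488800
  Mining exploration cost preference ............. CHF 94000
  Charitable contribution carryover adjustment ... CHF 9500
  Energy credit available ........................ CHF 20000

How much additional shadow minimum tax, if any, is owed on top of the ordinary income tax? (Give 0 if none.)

Shadow minimum tax:
  Adjusted income: CHF 488800 + CHF 94000 + CHF 9500 = CHF 592300
  Less exemption CHF 118000 → base CHF 474300
  CHF 474300 × 25% = CHF 118575

Ordinary income tax:
  CHF 278000 × 13% = CHF 36140
  CHF 48000 × 17% = CHF 8160
  CHF 162800 × 30% = CHF 48840
  → CHF 93140
  Less energy credit CHF 20000 → CHF 73140

Excess of shadow minimum tax over ordinary income tax: CHF 118575 − CHF 73140 = CHF 45435.

CHF 45435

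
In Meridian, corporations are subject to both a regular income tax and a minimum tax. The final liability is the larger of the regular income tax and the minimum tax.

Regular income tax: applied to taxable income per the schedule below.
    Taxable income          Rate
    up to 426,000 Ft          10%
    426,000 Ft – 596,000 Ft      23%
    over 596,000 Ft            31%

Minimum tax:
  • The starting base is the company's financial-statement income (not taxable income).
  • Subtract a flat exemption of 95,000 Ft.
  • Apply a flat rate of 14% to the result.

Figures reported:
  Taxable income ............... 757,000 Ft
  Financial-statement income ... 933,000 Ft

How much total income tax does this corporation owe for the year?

Regular income tax:
  426,000 Ft × 10% = 42,600 Ft
  170,000 Ft × 23% = 39,100 Ft
  161,000 Ft × 31% = 49,910 Ft
  → 131,610 Ft

Minimum tax:
  Base (financial-statement income): 933,000 Ft
  Less exemption 95,000 Ft → base 838,000 Ft
  838,000 Ft × 14% = 117,320 Ft

131,610 Ft > 117,320 Ft, so the regular income tax governs.

131,610 Ft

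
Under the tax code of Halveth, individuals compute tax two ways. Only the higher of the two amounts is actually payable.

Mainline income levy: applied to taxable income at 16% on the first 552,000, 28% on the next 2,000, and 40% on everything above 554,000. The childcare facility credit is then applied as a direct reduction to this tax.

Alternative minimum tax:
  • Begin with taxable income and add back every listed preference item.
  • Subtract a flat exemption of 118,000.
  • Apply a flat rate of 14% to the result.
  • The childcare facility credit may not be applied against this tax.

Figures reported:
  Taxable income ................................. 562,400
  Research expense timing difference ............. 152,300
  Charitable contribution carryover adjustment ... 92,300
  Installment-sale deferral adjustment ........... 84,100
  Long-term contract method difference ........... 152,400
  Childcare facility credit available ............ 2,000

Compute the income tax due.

129,570

Alternative minimum tax:
  Adjusted income: 562,400 + 152,300 + 92,300 + 84,100 + 152,400 = 1,043,500
  Less exemption 118,000 → base 925,500
  925,500 × 14% = 129,570

Mainline income levy:
  552,000 × 16% = 88,320
  2,000 × 28% = 560
  8,400 × 40% = 3,360
  → 92,240
  Less childcare facility credit 2,000 → 90,240

129,570 > 90,240, so the alternative minimum tax is the binding amount.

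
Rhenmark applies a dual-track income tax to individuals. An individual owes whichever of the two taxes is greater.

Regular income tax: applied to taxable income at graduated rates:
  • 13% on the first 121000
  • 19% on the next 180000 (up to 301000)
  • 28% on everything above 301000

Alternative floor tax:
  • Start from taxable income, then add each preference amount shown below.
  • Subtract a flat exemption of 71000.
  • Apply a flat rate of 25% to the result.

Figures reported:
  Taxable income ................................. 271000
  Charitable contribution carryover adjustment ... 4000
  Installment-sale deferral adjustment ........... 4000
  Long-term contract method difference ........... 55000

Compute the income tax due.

65750

Regular income tax:
  121000 × 13% = 15730
  150000 × 19% = 28500
  → 44230

Alternative floor tax:
  Adjusted income: 271000 + 4000 + 4000 + 55000 = 334000
  Less exemption 71000 → base 263000
  263000 × 25% = 65750

65750 > 44230, so the alternative floor tax is the binding amount.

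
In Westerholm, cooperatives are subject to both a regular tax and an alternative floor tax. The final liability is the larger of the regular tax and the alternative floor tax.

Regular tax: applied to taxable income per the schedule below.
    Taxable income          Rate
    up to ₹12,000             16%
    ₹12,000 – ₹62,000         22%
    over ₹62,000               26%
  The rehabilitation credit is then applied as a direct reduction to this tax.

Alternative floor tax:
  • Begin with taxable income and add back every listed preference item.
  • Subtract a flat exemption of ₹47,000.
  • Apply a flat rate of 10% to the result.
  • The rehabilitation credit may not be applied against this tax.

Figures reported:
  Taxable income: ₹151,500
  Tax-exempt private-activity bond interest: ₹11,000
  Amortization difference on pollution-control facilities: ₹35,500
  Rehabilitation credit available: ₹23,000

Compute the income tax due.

₹15,100

Regular tax:
  ₹12,000 × 16% = ₹1,920
  ₹50,000 × 22% = ₹11,000
  ₹89,500 × 26% = ₹23,270
  → ₹36,190
  Less rehabilitation credit ₹23,000 → ₹13,190

Alternative floor tax:
  Adjusted income: ₹151,500 + ₹11,000 + ₹35,500 = ₹198,000
  Less exemption ₹47,000 → base ₹151,000
  ₹151,000 × 10% = ₹15,100

₹15,100 > ₹13,190, so the alternative floor tax is the binding amount.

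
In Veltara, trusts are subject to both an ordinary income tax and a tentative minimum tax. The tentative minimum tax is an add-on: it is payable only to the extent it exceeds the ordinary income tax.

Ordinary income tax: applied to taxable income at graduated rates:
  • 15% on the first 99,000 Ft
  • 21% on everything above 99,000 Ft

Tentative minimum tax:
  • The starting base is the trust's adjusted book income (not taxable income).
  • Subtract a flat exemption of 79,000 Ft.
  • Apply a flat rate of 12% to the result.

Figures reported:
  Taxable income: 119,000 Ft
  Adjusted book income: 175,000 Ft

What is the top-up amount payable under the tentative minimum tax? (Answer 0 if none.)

0 Ft

Tentative minimum tax:
  Base (adjusted book income): 175,000 Ft
  Less exemption 79,000 Ft → base 96,000 Ft
  96,000 Ft × 12% = 11,520 Ft

Ordinary income tax:
  99,000 Ft × 15% = 14,850 Ft
  20,000 Ft × 21% = 4,200 Ft
  → 19,050 Ft

11,520 Ft ≤ 19,050 Ft, so no add-on is due.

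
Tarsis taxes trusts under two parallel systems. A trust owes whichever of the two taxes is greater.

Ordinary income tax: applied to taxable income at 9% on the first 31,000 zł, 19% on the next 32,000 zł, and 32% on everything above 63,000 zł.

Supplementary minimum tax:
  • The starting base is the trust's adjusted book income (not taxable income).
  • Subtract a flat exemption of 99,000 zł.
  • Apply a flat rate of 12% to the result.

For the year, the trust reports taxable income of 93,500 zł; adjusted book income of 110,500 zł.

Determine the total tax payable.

18,630 zł

Ordinary income tax:
  31,000 zł × 9% = 2,790 zł
  32,000 zł × 19% = 6,080 zł
  30,500 zł × 32% = 9,760 zł
  → 18,630 zł

Supplementary minimum tax:
  Base (adjusted book income): 110,500 zł
  Less exemption 99,000 zł → base 11,500 zł
  11,500 zł × 12% = 1,380 zł

18,630 zł > 1,380 zł, so the ordinary income tax governs.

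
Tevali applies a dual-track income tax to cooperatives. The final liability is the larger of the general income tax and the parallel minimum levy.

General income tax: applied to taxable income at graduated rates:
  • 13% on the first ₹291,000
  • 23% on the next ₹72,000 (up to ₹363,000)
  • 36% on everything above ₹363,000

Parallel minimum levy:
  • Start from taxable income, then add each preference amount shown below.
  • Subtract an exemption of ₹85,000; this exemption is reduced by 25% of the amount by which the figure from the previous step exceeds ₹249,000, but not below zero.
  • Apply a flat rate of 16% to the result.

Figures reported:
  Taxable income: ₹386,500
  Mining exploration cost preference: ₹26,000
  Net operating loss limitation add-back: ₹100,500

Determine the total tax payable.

Parallel minimum levy:
  Adjusted income: ₹386,500 + ₹26,000 + ₹100,500 = ₹513,000
  Exemption: ₹85,000 − 25% × (₹513,000 − ₹249,000) = ₹85,000 − ₹66,000 = ₹19,000
  Base: ₹513,000 − ₹19,000 = ₹494,000
  ₹494,000 × 16% = ₹79,040

General income tax:
  ₹291,000 × 13% = ₹37,830
  ₹72,000 × 23% = ₹16,560
  ₹23,500 × 36% = ₹8,460
  → ₹62,850

₹79,040 > ₹62,850, so the parallel minimum levy is the binding amount.

₹79,040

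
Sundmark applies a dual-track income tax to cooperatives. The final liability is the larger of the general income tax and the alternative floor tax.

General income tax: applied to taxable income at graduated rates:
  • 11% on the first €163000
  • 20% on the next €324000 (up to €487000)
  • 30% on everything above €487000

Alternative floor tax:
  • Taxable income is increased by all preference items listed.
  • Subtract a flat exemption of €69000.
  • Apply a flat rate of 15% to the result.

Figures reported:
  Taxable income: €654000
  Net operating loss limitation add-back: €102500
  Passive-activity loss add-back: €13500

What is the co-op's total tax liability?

€132830

General income tax:
  €163000 × 11% = €17930
  €324000 × 20% = €64800
  €167000 × 30% = €50100
  → €132830

Alternative floor tax:
  Adjusted income: €654000 + €102500 + €13500 = €770000
  Less exemption €69000 → base €701000
  €701000 × 15% = €105150

€132830 > €105150, so the general income tax governs.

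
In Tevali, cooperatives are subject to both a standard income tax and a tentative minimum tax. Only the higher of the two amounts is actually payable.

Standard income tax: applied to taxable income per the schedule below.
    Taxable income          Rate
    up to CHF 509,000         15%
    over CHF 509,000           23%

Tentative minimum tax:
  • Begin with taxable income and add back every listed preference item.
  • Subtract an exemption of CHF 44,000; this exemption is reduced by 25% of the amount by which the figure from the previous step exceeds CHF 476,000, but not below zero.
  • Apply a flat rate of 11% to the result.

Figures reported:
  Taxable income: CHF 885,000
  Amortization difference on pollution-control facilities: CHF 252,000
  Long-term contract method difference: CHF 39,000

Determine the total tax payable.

CHF 162,830

Standard income tax:
  CHF 509,000 × 15% = CHF 76,350
  CHF 376,000 × 23% = CHF 86,480
  → CHF 162,830

Tentative minimum tax:
  Adjusted income: CHF 885,000 + CHF 252,000 + CHF 39,000 = CHF 1,176,000
  Exemption: 25% × (CHF 1,176,000 − CHF 476,000) = CHF 175,000 ≥ CHF 44,000, so the exemption is fully phased out
  Base: CHF 1,176,000 − CHF 0 = CHF 1,176,000
  CHF 1,176,000 × 11% = CHF 129,360

CHF 162,830 > CHF 129,360, so the standard income tax governs.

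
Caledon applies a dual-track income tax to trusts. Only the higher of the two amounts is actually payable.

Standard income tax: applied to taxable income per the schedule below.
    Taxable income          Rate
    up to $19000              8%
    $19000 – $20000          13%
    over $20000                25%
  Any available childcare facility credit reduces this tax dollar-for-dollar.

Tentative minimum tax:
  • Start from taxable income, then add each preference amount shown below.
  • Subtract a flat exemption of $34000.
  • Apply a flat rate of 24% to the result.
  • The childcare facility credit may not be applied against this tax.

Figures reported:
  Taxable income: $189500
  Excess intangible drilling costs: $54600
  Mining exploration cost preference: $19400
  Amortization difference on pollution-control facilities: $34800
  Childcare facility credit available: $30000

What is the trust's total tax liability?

Standard income tax:
  $19000 × 8% = $1520
  $1000 × 13% = $130
  $169500 × 25% = $42375
  → $44025
  Less childcare facility credit $30000 → $14025

Tentative minimum tax:
  Adjusted income: $189500 + $54600 + $19400 + $34800 = $298300
  Less exemption $34000 → base $264300
  $264300 × 24% = $63432

$63432 > $14025, so the tentative minimum tax is the binding amount.

$63432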